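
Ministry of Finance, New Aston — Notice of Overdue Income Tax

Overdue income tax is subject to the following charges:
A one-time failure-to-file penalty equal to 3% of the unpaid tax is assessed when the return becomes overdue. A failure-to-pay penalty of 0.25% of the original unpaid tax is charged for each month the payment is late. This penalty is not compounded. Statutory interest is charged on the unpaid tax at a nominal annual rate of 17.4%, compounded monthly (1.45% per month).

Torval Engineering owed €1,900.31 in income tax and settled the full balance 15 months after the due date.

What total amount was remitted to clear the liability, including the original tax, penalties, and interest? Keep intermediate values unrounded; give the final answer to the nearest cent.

Failure-to-file penalty: 3% × €1,900.31 = €57.01…
Failure-to-pay penalty = 0.25% × €1,900.31 × 15 mo = €71.26…
Interest: €1,900.31 × ((1 + 0.0145)^15 − 1) = €1,900.31 × 0.2410257… = €458.0235…
Total = €1,900.31 + €128.2709… + €458.0235… = €2,486.60

€2,486.60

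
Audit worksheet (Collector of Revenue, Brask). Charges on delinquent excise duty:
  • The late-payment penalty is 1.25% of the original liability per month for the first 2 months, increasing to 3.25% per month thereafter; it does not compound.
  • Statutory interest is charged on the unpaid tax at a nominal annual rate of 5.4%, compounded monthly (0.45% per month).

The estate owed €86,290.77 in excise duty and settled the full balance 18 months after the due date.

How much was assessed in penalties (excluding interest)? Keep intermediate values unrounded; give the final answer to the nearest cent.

€47,028.47

Penalty, months 1–2: 2 × 1.25% × €86,290.77 = €2,157.27…
Penalty, months 3–18: 16 × 3.25% × €86,290.77 = €44,871.20…
Total penalty = €2,157.27… + €44,871.20… = €47,028.47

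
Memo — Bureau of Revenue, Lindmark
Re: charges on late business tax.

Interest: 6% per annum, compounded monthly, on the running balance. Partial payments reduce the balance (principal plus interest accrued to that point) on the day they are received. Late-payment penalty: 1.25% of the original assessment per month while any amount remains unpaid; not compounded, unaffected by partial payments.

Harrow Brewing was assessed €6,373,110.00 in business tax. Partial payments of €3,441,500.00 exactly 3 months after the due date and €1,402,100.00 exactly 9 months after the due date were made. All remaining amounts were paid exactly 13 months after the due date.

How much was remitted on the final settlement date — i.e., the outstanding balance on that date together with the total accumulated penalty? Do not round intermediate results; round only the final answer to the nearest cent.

€2,787,799.02

Monthly rate = 6% ÷ 12 = 0.5%
Balance at month 3: €6,373,110.0000 × (1 + 0.005)^3 = €6,469,185.4299…
After €3,441,500.00 payment: €6,469,185.4299… − €3,441,500.00 = €3,027,685.4299…
Balance at month 9: €3,027,685.4299… × (1 + 0.005)^6 = €3,119,658.9725…
After €1,402,100.00 payment: €3,119,658.9725… − €1,402,100.00 = €1,717,558.9725…
Balance at month 13: €1,717,558.9725… × (1 + 0.005)^4 = €1,752,168.6456…
Penalty: 13 × 1.25% × €6,373,110.00 = €1,035,630.38…
Final settlement = outstanding balance + penalty = €1,752,168.6456… + €1,035,630.38… = €2,787,799.02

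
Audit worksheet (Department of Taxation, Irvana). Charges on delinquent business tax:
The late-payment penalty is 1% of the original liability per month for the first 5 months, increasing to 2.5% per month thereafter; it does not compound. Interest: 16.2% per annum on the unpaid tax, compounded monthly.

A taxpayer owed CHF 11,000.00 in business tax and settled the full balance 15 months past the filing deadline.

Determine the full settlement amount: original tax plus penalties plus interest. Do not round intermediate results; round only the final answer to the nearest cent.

Penalty, months 1–5: 5 × 1% × CHF 11,000.00 = CHF 550.00
Penalty, months 6–15: 10 × 2.5% × CHF 11,000.00 = CHF 2,750.00
Interest (16.2%/yr ÷ 12 = 1.35%/month): CHF 11,000.00 × ((1 + 0.0135)^15 − 1) = CHF 2,450.8268…
Total = CHF 11,000.00 + CHF 3,300.0000 + CHF 2,450.8268… = CHF 16,750.83

CHF 16,750.83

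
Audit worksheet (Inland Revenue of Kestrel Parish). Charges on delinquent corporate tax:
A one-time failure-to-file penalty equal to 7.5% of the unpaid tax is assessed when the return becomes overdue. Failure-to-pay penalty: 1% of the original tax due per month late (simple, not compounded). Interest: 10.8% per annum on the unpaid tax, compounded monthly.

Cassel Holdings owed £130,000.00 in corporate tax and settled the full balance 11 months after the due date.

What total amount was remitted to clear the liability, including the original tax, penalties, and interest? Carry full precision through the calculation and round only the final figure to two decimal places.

£167,515.07

Failure-to-file penalty: 7.5% × £130,000.00 = £9,750.00
Failure-to-pay penalty: 11 × 1% × £130,000.00 = £14,300.00
Interest (10.8%/yr ÷ 12 = 0.9%/month): £130,000.00 × ((1 + 0.009)^11 − 1) = £13,465.0721…
Total = £130,000.00 + £24,050.0000 + £13,465.0721… = £167,515.07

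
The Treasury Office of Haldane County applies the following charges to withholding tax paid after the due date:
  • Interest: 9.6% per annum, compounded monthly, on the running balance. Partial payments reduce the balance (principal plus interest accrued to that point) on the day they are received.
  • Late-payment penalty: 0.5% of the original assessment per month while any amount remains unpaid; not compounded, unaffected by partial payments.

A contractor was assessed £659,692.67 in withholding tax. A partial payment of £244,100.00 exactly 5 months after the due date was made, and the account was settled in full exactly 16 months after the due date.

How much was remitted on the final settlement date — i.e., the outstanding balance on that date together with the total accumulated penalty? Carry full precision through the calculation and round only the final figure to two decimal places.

£535,708.36

Monthly rate = 9.6% ÷ 12 = 0.8%
Balance at month 5: £659,692.6700 × (1 + 0.008)^5 = £686,505.9713…
After £244,100.00 payment: £686,505.9713… − £244,100.00 = £442,405.9713…
Balance at month 16: £442,405.9713… × (1 + 0.008)^11 = £482,932.9450…
Penalty: 16 × 0.5% × £659,692.67 = £52,775.41…
Final settlement = outstanding balance + penalty = £482,932.9450… + £52,775.41… = £535,708.36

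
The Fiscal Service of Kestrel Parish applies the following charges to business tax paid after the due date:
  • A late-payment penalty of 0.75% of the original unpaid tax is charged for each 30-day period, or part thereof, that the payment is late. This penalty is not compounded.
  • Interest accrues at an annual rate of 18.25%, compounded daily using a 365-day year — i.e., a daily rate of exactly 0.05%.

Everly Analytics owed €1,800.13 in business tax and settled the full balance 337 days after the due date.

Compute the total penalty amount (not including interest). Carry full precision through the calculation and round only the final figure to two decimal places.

€162.01

Penalty periods: ⌈337/30⌉ = 12; penalty = 12 × 0.75% × €1,800.13 = €162.01…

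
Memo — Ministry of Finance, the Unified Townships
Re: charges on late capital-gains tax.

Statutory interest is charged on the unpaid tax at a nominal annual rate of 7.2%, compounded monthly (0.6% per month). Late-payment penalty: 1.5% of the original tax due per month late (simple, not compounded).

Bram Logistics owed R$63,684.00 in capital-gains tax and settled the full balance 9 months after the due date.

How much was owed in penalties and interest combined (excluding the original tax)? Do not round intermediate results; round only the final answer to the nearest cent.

R$12,119.98

Late-payment penalty: 9 × 1.5% × R$63,684.00 = R$8,597.34
Interest: R$63,684.00 × ((1 + 0.006)^9 − 1) = R$63,684.00 × 0.0553143… = R$3,522.6364…
Penalties + interest = R$8,597.3400 + R$3,522.6364… = R$12,119.98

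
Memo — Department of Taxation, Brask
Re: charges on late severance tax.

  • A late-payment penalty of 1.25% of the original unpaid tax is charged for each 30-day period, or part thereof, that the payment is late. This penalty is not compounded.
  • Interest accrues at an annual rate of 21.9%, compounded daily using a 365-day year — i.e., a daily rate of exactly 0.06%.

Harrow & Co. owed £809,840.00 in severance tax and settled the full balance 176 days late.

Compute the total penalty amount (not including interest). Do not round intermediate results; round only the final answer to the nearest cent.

Penalty periods: ⌈176/30⌉ = 6; penalty = 6 × 1.25% × £809,840.00 = £60,738.00

£60,738.00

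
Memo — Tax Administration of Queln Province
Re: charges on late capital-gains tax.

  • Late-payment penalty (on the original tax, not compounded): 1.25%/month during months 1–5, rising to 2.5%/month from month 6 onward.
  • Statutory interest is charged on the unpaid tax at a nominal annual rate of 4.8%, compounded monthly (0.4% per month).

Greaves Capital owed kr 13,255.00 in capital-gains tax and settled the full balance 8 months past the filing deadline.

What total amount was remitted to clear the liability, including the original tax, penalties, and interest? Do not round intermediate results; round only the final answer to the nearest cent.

Penalty, months 1–5: 5 × 1.25% × kr 13,255.00 = kr 828.44…
Penalty, months 6–8: 3 × 2.5% × kr 13,255.00 = kr 994.13…
Interest: kr 13,255.00 × ((1 + 0.004)^8 − 1) = kr 13,255.00 × 0.0324516… = kr 430.1460…
Total = kr 13,255.00 + kr 1,822.5625 + kr 430.1460… = kr 15,507.71

kr 15,507.71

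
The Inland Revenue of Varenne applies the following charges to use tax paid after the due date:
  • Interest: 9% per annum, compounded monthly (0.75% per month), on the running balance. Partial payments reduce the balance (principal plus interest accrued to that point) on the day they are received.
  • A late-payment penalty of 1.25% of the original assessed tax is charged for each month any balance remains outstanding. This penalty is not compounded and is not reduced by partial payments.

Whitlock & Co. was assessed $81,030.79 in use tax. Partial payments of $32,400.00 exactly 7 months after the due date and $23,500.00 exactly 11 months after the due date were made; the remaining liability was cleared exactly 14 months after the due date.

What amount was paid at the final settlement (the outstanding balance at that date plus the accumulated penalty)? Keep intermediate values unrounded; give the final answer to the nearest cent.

$45,974.41

Balance at month 7: $81,030.7900 × (1 + 0.0075)^7 = $85,381.8296…
After $32,400.00 payment: $85,381.8296… − $32,400.00 = $52,981.8296…
Balance at month 11: $52,981.8296… × (1 + 0.0075)^4 = $54,589.2554…
After $23,500.00 payment: $54,589.2554… − $23,500.00 = $31,089.2554…
Balance at month 14: $31,089.2554… × (1 + 0.0075)^3 = $31,794.0231…
Penalty: 14 × 1.25% × $81,030.79 = $14,180.39…
Final settlement = outstanding balance + penalty = $31,794.0231… + $14,180.39… = $45,974.41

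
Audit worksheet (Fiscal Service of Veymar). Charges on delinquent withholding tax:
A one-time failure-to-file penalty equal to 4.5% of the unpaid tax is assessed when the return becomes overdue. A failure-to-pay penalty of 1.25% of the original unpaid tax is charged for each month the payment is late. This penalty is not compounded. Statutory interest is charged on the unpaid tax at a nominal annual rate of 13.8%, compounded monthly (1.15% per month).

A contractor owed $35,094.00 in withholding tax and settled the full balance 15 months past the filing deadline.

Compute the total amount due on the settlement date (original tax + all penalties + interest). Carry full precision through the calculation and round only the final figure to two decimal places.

Failure-to-file penalty: 4.5% × $35,094.00 = $1,579.23
Failure-to-pay penalty = 1.25% × $35,094.00 × 15 mo = $6,580.13…
Interest: $35,094.00 × ((1 + 0.0115)^15 − 1) = $35,094.00 × 0.1871027… = $6,566.1835…
Total = $35,094.00 + $8,159.3550 + $6,566.1835… = $49,819.54

$49,819.54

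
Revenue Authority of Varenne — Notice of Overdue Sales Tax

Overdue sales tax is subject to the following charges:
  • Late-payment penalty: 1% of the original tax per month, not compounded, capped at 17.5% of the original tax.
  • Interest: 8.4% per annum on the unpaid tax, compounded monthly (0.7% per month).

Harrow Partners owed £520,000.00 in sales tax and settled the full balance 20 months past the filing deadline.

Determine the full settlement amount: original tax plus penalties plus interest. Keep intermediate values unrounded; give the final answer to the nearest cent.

Penalty (uncapped): 20 × 1% × £520,000.00 = £104,000.00; cap = 17.5% × £520,000.00 = £91,000.00 → penalty = £91,000.00
Interest: £520,000.00 × ((1 + 0.007)^20 − 1) = £520,000.00 × 0.1497129… = £77,850.7174…
Total = £520,000.00 + £91,000.0000 + £77,850.7174… = £688,850.72

£688,850.72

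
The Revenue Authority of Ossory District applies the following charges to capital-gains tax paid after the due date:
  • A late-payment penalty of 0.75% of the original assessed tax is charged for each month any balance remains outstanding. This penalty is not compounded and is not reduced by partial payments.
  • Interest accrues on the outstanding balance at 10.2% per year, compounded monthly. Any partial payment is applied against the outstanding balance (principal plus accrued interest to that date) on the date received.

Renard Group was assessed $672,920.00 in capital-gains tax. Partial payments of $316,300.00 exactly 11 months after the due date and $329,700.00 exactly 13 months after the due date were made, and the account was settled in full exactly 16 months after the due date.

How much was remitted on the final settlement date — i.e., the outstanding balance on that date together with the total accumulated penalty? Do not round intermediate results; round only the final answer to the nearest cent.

Monthly rate = 10.2% ÷ 12 = 0.85%
Balance at month 11: $672,920.0000 × (1 + 0.0085)^11 = $738,581.3964…
After $316,300.00 payment: $738,581.3964… − $316,300.00 = $422,281.3964…
Balance at month 13: $422,281.3964… × (1 + 0.0085)^2 = $429,490.6899…
After $329,700.00 payment: $429,490.6899… − $329,700.00 = $99,790.6899…
Balance at month 16: $99,790.6899… × (1 + 0.0085)^3 = $102,357.0434…
Penalty: 16 × 0.75% × $672,920.00 = $80,750.40
Final settlement = outstanding balance + penalty = $102,357.0434… + $80,750.40 = $183,107.44

$183,107.44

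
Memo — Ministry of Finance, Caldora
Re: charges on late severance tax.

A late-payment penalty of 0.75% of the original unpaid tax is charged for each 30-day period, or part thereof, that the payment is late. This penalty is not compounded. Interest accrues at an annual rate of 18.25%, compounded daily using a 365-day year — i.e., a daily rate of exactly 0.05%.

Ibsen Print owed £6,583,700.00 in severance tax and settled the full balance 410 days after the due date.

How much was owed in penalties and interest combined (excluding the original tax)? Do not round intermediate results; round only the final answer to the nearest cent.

£2,188,831.23

Penalty periods: ⌈410/30⌉ = 14; penalty = 14 × 0.75% × £6,583,700.00 = £691,288.50
Interest: £6,583,700.00 × ((1 + 0.0005)^410 − 1) = £6,583,700.00 × 0.22746218… = £1,497,542.7339…
Penalties + interest = £691,288.5000 + £1,497,542.7339… = £2,188,831.23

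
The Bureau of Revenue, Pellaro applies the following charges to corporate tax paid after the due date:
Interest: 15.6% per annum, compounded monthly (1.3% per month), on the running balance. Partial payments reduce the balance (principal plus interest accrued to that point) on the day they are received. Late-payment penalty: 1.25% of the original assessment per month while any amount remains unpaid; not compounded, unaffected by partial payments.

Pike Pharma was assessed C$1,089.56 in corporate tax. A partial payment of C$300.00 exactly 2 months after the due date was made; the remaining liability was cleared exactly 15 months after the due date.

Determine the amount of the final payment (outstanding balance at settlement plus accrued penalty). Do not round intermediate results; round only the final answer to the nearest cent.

Balance at month 2: C$1,089.5600 × (1 + 0.013)^2 = C$1,118.0727…
After C$300.00 payment: C$1,118.0727… − C$300.00 = C$818.0727…
Balance at month 15: C$818.0727… × (1 + 0.013)^13 = C$967.6419…
Penalty: 15 × 1.25% × C$1,089.56 = C$204.29…
Final settlement = outstanding balance + penalty = C$967.6419… + C$204.29… = C$1,171.93

C$1,171.93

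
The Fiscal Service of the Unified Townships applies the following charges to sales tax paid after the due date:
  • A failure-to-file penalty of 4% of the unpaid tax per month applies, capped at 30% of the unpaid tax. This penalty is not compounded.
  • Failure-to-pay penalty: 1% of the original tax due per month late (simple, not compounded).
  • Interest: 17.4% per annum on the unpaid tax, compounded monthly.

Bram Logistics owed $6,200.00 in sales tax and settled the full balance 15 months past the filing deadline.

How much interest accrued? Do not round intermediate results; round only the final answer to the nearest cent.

Interest (17.4%/yr ÷ 12 = 1.45%/month): $6,200.00 × ((1 + 0.0145)^15 − 1) = $1,494.3593…

$1,494.36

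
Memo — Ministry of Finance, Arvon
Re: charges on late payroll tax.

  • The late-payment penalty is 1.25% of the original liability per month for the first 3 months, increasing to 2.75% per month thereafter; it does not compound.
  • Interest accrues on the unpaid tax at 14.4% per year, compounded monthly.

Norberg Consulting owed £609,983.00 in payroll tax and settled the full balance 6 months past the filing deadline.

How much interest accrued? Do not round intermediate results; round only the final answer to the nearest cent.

£45,257.61

Interest (14.4%/yr ÷ 12 = 1.2%/month): £609,983.00 × ((1 + 0.012)^6 − 1) = £45,257.6109…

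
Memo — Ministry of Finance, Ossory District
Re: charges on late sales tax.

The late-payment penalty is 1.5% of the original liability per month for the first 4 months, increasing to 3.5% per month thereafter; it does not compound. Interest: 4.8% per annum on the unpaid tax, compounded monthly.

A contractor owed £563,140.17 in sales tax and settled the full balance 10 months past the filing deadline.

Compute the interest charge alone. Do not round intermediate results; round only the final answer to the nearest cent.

Interest (4.8%/yr ÷ 12 = 0.4%/month): £563,140.17 × ((1 + 0.004)^10 − 1) = £22,935.4231…

£22,935.42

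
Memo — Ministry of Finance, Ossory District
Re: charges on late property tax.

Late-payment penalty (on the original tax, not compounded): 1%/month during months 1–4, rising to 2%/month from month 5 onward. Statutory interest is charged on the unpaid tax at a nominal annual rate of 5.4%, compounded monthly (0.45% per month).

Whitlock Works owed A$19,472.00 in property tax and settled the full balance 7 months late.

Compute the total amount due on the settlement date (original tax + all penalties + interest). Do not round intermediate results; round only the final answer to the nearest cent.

A$22,040.91

Penalty, months 1–4: 4 × 1% × A$19,472.00 = A$778.88
Penalty, months 5–7: 3 × 2% × A$19,472.00 = A$1,168.32
Interest: A$19,472.00 × ((1 + 0.0045)^7 − 1) = A$19,472.00 × 0.0319285… = A$621.7109…
Total = A$19,472.00 + A$1,947.2000 + A$621.7109… = A$22,040.91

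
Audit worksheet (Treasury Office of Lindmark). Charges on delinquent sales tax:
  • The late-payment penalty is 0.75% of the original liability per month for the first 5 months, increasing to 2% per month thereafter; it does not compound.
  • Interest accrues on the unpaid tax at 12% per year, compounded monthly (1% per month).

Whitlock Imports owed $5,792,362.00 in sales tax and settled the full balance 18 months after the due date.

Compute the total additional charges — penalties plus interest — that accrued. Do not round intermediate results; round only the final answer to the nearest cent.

$2,859,384.88

Penalty, months 1–5: 5 × 0.75% × $5,792,362.00 = $217,213.58…
Penalty, months 6–18: 13 × 2% × $5,792,362.00 = $1,506,014.12
Interest: $5,792,362.00 × ((1 + 0.01)^18 − 1) = $5,792,362.00 × 0.1961475… = $1,136,157.1846…
Penalties + interest = $1,723,227.6950 + $1,136,157.1846… = $2,859,384.88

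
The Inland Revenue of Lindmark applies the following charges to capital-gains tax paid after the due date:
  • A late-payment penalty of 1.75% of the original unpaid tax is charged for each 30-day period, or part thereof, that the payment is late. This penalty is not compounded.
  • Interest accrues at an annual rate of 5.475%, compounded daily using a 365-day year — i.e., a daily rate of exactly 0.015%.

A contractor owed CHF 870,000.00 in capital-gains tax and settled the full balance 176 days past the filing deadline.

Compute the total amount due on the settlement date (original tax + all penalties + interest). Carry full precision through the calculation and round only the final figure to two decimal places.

Penalty periods: ⌈176/30⌉ = 6; penalty = 6 × 1.75% × CHF 870,000.00 = CHF 91,350.00
Interest: CHF 870,000.00 × ((1 + 0.00015)^176 − 1) = CHF 870,000.00 × 0.02674953… = CHF 23,272.0948…
Total = CHF 870,000.00 + CHF 91,350.0000 + CHF 23,272.0948… = CHF 984,622.09

CHF 984,622.09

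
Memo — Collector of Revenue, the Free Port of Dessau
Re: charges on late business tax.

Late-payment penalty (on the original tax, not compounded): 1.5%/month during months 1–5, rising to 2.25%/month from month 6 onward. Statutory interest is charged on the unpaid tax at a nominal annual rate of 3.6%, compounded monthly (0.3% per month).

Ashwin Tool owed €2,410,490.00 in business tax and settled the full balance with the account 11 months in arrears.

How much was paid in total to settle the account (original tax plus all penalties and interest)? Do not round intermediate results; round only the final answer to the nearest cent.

Penalty, months 1–5: 5 × 1.5% × €2,410,490.00 = €180,786.75
Penalty, months 6–11: 6 × 2.25% × €2,410,490.00 = €325,416.15
Interest: €2,410,490.00 × ((1 + 0.003)^11 − 1) = €2,410,490.00 × 0.0334995… = €80,750.1660…
Total = €2,410,490.00 + €506,202.9000 + €80,750.1660… = €2,997,443.07

€2,997,443.07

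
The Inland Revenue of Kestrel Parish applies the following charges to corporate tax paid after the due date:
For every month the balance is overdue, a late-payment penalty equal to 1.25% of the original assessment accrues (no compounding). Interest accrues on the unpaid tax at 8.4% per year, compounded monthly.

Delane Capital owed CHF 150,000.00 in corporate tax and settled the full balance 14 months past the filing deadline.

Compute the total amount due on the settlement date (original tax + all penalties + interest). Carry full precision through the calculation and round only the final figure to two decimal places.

CHF 191,637.94

Late-payment penalty: 14 × 1.25% × CHF 150,000.00 = CHF 26,250.00
Interest (8.4%/yr ÷ 12 = 0.7%/month): CHF 150,000.00 × ((1 + 0.007)^14 − 1) = CHF 15,387.9434…
Total = CHF 150,000.00 + CHF 26,250.0000 + CHF 15,387.9434… = CHF 191,637.94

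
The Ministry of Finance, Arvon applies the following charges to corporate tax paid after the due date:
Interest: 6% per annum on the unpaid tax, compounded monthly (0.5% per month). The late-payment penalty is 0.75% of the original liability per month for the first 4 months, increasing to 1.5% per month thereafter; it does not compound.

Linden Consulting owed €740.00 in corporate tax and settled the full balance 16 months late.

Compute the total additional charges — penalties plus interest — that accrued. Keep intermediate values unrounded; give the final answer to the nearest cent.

€216.87

Penalty, months 1–4: 4 × 0.75% × €740.00 = €22.20
Penalty, months 5–16: 12 × 1.5% × €740.00 = €133.20
Interest: €740.00 × ((1 + 0.005)^16 − 1) = €740.00 × 0.0830712… = €61.4727…
Penalties + interest = €155.4000 + €61.4727… = €216.87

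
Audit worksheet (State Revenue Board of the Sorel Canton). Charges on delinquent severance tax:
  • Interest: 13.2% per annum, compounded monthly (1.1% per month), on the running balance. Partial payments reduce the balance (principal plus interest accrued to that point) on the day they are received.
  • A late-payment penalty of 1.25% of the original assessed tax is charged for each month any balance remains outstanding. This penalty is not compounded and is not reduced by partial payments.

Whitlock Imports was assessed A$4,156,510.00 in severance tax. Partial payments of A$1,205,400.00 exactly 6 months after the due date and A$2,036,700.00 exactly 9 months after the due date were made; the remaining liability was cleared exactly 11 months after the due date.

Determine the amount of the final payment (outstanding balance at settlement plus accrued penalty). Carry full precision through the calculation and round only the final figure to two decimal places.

A$1,904,637.13

Balance at month 6: A$4,156,510.0000 × (1 + 0.011)^6 = A$4,438,495.2888…
After A$1,205,400.00 payment: A$4,438,495.2888… − A$1,205,400.00 = A$3,233,095.2888…
Balance at month 9: A$3,233,095.2888… × (1 + 0.011)^3 = A$3,340,965.3502…
After A$2,036,700.00 payment: A$3,340,965.3502… − A$2,036,700.00 = A$1,304,265.3502…
Balance at month 11: A$1,304,265.3502… × (1 + 0.011)^2 = A$1,333,117.0040…
Penalty: 11 × 1.25% × A$4,156,510.00 = A$571,520.13…
Final settlement = outstanding balance + penalty = A$1,333,117.0040… + A$571,520.13… = A$1,904,637.13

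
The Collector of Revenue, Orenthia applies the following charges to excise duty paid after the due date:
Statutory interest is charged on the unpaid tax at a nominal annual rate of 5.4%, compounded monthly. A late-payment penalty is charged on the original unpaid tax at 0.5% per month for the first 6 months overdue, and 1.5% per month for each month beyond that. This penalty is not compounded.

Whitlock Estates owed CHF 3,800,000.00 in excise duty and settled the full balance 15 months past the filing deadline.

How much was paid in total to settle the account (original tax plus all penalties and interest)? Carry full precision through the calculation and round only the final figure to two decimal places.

CHF 4,691,739.45

Penalty, months 1–6: 6 × 0.5% × CHF 3,800,000.00 = CHF 114,000.00
Penalty, months 7–15: 9 × 1.5% × CHF 3,800,000.00 = CHF 513,000.00
Interest (5.4%/yr ÷ 12 = 0.45%/month): CHF 3,800,000.00 × ((1 + 0.0045)^15 − 1) = CHF 264,739.4533…
Total = CHF 3,800,000.00 + CHF 627,000.0000 + CHF 264,739.4533… = CHF 4,691,739.45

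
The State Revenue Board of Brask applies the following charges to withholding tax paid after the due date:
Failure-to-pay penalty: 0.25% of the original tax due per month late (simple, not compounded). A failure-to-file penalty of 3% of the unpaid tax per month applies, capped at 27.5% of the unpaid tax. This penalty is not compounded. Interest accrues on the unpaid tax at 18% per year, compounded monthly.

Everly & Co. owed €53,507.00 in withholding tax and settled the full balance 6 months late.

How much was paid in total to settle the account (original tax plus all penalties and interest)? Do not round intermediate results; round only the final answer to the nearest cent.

Failure-to-file: 6 × 3% × €53,507.00 = €9,631.26 (under the 27.5% cap)
Failure-to-pay penalty: 6 × 0.25% × €53,507.00 = €802.61…
Interest (18%/yr ÷ 12 = 1.5%/month): €53,507.00 × ((1 + 0.015)^6 − 1) = €4,999.8687…
Total = €53,507.00 + €10,433.8650 + €4,999.8687… = €68,940.73

€68,940.73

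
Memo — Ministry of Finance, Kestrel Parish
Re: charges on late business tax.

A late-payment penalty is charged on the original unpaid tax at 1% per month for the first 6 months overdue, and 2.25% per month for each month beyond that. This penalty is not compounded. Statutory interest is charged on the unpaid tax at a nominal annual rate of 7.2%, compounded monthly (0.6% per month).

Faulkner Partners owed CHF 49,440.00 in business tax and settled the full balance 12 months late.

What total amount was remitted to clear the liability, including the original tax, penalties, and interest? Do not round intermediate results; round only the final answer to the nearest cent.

CHF 62,760.33

Penalty, months 1–6: 6 × 1% × CHF 49,440.00 = CHF 2,966.40
Penalty, months 7–12: 6 × 2.25% × CHF 49,440.00 = CHF 6,674.40
Interest: CHF 49,440.00 × ((1 + 0.006)^12 − 1) = CHF 49,440.00 × 0.0744242… = CHF 3,679.5309…
Total = CHF 49,440.00 + CHF 9,640.8000 + CHF 3,679.5309… = CHF 62,760.33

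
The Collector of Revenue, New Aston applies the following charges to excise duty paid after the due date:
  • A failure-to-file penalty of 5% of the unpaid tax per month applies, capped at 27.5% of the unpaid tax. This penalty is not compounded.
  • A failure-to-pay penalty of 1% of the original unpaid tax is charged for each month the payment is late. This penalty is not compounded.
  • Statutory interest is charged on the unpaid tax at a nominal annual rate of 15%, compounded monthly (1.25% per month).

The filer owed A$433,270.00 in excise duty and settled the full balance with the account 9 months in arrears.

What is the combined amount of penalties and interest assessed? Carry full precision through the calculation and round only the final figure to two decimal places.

Failure-to-file: 9 × 5% × A$433,270.00 = A$194,971.50, capped at 27.5% × A$433,270.00 = A$119,149.25
Failure-to-pay penalty = 1% × A$433,270.00 × 9 mo = A$38,994.30
Interest: A$433,270.00 × ((1 + 0.0125)^9 − 1) = A$433,270.00 × 0.1182922… = A$51,252.4517…
Penalties + interest = A$158,143.5500 + A$51,252.4517… = A$209,396.00

A$209,396.00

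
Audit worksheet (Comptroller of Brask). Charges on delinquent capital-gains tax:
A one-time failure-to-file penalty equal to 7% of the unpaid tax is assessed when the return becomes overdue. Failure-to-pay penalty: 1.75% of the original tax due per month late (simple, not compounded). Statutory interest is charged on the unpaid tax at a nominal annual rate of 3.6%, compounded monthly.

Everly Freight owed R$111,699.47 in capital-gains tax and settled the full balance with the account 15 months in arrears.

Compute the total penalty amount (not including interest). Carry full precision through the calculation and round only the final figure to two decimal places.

R$37,140.07

Failure-to-file penalty: 7% × R$111,699.47 = R$7,818.96…
Failure-to-pay penalty = 1.75% × R$111,699.47 × 15 mo = R$29,321.11…
Total penalty = R$7,818.96… + R$29,321.11… = R$37,140.07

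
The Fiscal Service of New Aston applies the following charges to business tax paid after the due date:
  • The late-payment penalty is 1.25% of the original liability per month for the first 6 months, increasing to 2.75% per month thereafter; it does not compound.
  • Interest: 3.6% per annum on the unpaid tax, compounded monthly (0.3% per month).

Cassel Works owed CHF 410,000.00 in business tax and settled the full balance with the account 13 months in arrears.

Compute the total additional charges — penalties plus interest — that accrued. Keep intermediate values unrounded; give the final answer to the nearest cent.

Penalty, months 1–6: 6 × 1.25% × CHF 410,000.00 = CHF 30,750.00
Penalty, months 7–13: 7 × 2.75% × CHF 410,000.00 = CHF 78,925.00
Interest: CHF 410,000.00 × ((1 + 0.003)^13 − 1) = CHF 410,000.00 × 0.0397098… = CHF 16,281.0099…
Penalties + interest = CHF 109,675.0000 + CHF 16,281.0099… = CHF 125,956.01

CHF 125,956.01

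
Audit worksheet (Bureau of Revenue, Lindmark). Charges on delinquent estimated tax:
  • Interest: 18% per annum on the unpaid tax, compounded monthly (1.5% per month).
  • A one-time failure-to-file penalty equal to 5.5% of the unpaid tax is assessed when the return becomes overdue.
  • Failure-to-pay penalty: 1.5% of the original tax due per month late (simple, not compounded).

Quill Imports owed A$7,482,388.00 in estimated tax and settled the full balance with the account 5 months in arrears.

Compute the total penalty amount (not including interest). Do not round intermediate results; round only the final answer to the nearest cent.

A$972,710.44

Failure-to-file penalty: 5.5% × A$7,482,388.00 = A$411,531.34
Failure-to-pay penalty: 5 × 1.5% × A$7,482,388.00 = A$561,179.10
Total penalty = A$411,531.34 + A$561,179.10 = A$972,710.44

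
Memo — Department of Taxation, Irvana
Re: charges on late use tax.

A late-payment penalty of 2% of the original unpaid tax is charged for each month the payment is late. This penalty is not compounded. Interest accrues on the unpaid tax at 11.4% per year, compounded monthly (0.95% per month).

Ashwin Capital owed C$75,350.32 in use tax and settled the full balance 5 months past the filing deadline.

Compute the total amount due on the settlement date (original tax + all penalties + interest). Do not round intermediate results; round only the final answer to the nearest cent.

C$86,533.14

Late-payment penalty = 2% × C$75,350.32 × 5 mo = C$7,535.03…
Interest: C$75,350.32 × ((1 + 0.0095)^5 − 1) = C$75,350.32 × 0.0484111… = C$3,647.7930…
Total = C$75,350.32 + C$7,535.0320 + C$3,647.7930… = C$86,533.14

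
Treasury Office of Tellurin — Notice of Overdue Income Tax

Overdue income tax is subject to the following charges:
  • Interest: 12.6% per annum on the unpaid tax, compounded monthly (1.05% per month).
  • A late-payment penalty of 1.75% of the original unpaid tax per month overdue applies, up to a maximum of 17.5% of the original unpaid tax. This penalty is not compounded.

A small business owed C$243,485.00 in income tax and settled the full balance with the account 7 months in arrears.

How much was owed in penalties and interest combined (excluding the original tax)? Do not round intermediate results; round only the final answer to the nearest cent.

C$48,296.76

Penalty: 7 × 1.75% × C$243,485.00 = C$29,826.91… (below the 17.5% cap of C$42,609.88…)
Interest: C$243,485.00 × ((1 + 0.0105)^7 − 1) = C$243,485.00 × 0.0758562… = C$18,469.8456…
Penalties + interest = C$29,826.9125 + C$18,469.8456… = C$48,296.76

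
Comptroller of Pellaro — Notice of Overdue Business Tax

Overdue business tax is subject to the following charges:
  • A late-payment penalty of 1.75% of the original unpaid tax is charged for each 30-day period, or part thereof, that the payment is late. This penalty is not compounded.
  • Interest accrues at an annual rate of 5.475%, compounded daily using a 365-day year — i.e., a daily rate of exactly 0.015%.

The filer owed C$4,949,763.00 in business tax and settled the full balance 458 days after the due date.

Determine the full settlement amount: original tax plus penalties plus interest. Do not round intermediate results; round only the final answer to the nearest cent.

Penalty periods: ⌈458/30⌉ = 16; penalty = 16 × 1.75% × C$4,949,763.00 = C$1,385,933.64
Interest: C$4,949,763.00 × ((1 + 0.00015)^458 − 1) = C$4,949,763.00 × 0.07110931… = C$351,974.2224…
Total = C$4,949,763.00 + C$1,385,933.6400 + C$351,974.2224… = C$6,687,670.86

C$6,687,670.86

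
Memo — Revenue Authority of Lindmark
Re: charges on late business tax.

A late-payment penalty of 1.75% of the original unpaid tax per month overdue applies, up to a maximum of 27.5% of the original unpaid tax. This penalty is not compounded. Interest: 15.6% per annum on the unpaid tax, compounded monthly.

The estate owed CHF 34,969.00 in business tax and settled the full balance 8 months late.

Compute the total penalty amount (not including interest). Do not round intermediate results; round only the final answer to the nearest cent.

Penalty: 8 × 1.75% × CHF 34,969.00 = CHF 4,895.66 (below the 27.5% cap of CHF 9,616.48…)

CHF 4,895.66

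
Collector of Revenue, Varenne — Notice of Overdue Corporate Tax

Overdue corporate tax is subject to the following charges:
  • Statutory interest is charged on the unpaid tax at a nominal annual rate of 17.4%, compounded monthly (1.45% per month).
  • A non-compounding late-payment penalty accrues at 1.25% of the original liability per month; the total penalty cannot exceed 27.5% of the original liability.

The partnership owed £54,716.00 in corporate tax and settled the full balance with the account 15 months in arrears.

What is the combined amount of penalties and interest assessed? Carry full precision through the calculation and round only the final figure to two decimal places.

£23,447.21

Penalty: 15 × 1.25% × £54,716.00 = £10,259.25 (below the 27.5% cap of £15,046.90)
Interest: £54,716.00 × ((1 + 0.0145)^15 − 1) = £54,716.00 × 0.2410257… = £13,187.9615…
Penalties + interest = £10,259.2500 + £13,187.9615… = £23,447.21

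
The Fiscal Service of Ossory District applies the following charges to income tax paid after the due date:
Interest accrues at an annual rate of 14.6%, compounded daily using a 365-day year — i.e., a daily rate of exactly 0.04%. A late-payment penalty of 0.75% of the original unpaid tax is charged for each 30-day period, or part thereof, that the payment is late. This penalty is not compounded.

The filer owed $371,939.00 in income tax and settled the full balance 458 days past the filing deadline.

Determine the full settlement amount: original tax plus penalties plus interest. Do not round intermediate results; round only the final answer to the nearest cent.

Penalty periods: ⌈458/30⌉ = 16; penalty = 16 × 0.75% × $371,939.00 = $44,632.68
Interest: $371,939.00 × ((1 + 0.0004)^458 − 1) = $371,939.00 × 0.20101060… = $74,763.6819…
Total = $371,939.00 + $44,632.6800 + $74,763.6819… = $491,335.36

$491,335.36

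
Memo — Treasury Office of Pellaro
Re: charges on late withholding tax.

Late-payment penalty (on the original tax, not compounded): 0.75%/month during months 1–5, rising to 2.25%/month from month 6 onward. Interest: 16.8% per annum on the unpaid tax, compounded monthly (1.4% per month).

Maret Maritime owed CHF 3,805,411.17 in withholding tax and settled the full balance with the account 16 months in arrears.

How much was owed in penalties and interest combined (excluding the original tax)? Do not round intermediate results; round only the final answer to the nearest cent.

CHF 2,032,580.34

Penalty, months 1–5: 5 × 0.75% × CHF 3,805,411.17 = CHF 142,702.92…
Penalty, months 6–16: 11 × 2.25% × CHF 3,805,411.17 = CHF 941,839.26…
Interest: CHF 3,805,411.17 × ((1 + 0.014)^16 − 1) = CHF 3,805,411.17 × 0.2491290… = CHF 948,038.1571…
Penalties + interest = CHF 1,084,542.1835… + CHF 948,038.1571… = CHF 2,032,580.34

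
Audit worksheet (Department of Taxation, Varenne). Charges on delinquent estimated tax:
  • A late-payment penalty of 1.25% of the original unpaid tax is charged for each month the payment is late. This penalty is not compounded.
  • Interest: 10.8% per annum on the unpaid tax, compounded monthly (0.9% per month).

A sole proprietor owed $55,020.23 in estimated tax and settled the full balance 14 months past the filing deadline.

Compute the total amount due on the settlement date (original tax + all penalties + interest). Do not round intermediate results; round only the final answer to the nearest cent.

Late-payment penalty = 1.25% × $55,020.23 × 14 mo = $9,628.54…
Interest: $55,020.23 × ((1 + 0.009)^14 − 1) = $55,020.23 × 0.1336430… = $7,353.0710…
Total = $55,020.23 + $9,628.5403… + $7,353.0710… = $72,001.84

$72,001.84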